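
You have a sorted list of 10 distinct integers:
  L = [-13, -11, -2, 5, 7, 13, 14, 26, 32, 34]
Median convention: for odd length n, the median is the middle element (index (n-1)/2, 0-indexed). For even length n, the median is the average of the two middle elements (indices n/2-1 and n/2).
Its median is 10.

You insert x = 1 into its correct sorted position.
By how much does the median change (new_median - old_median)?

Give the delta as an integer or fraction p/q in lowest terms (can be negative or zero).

Answer: -3

Derivation:
Old median = 10
After inserting x = 1: new sorted = [-13, -11, -2, 1, 5, 7, 13, 14, 26, 32, 34]
New median = 7
Delta = 7 - 10 = -3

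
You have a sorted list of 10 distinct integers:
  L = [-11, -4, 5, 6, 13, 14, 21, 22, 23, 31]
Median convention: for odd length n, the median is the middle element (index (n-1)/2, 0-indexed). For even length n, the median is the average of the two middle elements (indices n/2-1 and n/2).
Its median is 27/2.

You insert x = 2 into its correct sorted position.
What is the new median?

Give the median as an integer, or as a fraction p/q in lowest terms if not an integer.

Old list (sorted, length 10): [-11, -4, 5, 6, 13, 14, 21, 22, 23, 31]
Old median = 27/2
Insert x = 2
Old length even (10). Middle pair: indices 4,5 = 13,14.
New length odd (11). New median = single middle element.
x = 2: 2 elements are < x, 8 elements are > x.
New sorted list: [-11, -4, 2, 5, 6, 13, 14, 21, 22, 23, 31]
New median = 13

Answer: 13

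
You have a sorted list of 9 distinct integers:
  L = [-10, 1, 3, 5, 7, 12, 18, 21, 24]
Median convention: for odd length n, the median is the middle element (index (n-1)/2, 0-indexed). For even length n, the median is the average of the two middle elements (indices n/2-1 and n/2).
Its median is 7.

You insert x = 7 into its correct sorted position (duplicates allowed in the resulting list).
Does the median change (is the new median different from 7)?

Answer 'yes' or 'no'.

Old median = 7
Insert x = 7
New median = 7
Changed? no

Answer: no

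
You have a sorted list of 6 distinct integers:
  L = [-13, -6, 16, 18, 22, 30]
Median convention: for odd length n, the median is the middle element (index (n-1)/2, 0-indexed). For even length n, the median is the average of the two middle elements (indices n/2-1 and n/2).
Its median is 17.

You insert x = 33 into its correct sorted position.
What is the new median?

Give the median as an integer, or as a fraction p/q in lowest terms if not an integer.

Answer: 18

Derivation:
Old list (sorted, length 6): [-13, -6, 16, 18, 22, 30]
Old median = 17
Insert x = 33
Old length even (6). Middle pair: indices 2,3 = 16,18.
New length odd (7). New median = single middle element.
x = 33: 6 elements are < x, 0 elements are > x.
New sorted list: [-13, -6, 16, 18, 22, 30, 33]
New median = 18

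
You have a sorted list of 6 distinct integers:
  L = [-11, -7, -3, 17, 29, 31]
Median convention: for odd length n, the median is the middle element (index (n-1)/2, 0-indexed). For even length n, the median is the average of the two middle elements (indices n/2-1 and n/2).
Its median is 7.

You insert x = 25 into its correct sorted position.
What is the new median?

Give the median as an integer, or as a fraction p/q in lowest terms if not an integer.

Old list (sorted, length 6): [-11, -7, -3, 17, 29, 31]
Old median = 7
Insert x = 25
Old length even (6). Middle pair: indices 2,3 = -3,17.
New length odd (7). New median = single middle element.
x = 25: 4 elements are < x, 2 elements are > x.
New sorted list: [-11, -7, -3, 17, 25, 29, 31]
New median = 17

Answer: 17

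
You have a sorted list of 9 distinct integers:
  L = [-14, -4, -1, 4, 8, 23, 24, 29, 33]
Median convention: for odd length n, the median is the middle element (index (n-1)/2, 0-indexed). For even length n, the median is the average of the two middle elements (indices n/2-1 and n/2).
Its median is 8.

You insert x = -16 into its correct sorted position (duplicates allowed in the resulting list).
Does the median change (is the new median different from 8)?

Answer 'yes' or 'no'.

Answer: yes

Derivation:
Old median = 8
Insert x = -16
New median = 6
Changed? yes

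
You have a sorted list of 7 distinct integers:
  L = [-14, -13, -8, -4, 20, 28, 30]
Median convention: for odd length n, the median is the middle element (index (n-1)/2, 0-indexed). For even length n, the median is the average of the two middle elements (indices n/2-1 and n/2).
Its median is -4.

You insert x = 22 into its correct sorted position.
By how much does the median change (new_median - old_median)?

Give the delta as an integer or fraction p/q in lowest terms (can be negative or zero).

Answer: 12

Derivation:
Old median = -4
After inserting x = 22: new sorted = [-14, -13, -8, -4, 20, 22, 28, 30]
New median = 8
Delta = 8 - -4 = 12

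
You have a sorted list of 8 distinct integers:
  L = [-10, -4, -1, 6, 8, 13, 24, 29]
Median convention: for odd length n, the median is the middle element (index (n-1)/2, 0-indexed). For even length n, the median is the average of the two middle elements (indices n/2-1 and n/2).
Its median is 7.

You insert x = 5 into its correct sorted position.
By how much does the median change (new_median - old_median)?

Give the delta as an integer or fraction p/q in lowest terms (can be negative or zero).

Old median = 7
After inserting x = 5: new sorted = [-10, -4, -1, 5, 6, 8, 13, 24, 29]
New median = 6
Delta = 6 - 7 = -1

Answer: -1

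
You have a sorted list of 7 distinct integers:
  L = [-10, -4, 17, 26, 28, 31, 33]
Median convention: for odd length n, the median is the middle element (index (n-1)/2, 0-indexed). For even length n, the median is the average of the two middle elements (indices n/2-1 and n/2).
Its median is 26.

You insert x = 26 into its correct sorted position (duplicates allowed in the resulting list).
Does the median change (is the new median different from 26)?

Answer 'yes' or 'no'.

Answer: no

Derivation:
Old median = 26
Insert x = 26
New median = 26
Changed? no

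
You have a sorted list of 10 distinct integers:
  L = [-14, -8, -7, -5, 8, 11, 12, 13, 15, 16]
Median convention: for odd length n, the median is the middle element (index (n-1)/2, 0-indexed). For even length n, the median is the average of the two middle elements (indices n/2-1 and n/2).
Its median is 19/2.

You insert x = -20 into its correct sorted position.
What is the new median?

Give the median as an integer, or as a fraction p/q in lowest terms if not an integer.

Answer: 8

Derivation:
Old list (sorted, length 10): [-14, -8, -7, -5, 8, 11, 12, 13, 15, 16]
Old median = 19/2
Insert x = -20
Old length even (10). Middle pair: indices 4,5 = 8,11.
New length odd (11). New median = single middle element.
x = -20: 0 elements are < x, 10 elements are > x.
New sorted list: [-20, -14, -8, -7, -5, 8, 11, 12, 13, 15, 16]
New median = 8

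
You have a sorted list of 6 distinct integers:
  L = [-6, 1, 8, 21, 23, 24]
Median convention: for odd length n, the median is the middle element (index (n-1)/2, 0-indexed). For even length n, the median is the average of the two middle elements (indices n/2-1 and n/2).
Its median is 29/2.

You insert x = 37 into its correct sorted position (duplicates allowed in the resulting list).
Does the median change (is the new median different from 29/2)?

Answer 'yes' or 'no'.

Answer: yes

Derivation:
Old median = 29/2
Insert x = 37
New median = 21
Changed? yes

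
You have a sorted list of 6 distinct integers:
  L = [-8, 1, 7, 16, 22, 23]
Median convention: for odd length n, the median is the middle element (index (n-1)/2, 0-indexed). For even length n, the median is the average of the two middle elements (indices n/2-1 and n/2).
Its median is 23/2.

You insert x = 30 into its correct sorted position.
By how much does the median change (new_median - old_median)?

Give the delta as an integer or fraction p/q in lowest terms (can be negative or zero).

Old median = 23/2
After inserting x = 30: new sorted = [-8, 1, 7, 16, 22, 23, 30]
New median = 16
Delta = 16 - 23/2 = 9/2

Answer: 9/2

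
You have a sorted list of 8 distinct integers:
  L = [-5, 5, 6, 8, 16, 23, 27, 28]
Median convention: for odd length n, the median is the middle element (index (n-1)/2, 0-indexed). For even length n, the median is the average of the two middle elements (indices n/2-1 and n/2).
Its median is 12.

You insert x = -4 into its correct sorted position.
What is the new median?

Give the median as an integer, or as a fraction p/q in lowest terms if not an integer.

Answer: 8

Derivation:
Old list (sorted, length 8): [-5, 5, 6, 8, 16, 23, 27, 28]
Old median = 12
Insert x = -4
Old length even (8). Middle pair: indices 3,4 = 8,16.
New length odd (9). New median = single middle element.
x = -4: 1 elements are < x, 7 elements are > x.
New sorted list: [-5, -4, 5, 6, 8, 16, 23, 27, 28]
New median = 8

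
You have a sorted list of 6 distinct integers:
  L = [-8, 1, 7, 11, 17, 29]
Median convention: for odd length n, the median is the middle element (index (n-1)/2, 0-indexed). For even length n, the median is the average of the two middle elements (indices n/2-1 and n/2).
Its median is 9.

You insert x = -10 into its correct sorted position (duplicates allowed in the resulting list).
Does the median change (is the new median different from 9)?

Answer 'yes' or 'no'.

Old median = 9
Insert x = -10
New median = 7
Changed? yes

Answer: yes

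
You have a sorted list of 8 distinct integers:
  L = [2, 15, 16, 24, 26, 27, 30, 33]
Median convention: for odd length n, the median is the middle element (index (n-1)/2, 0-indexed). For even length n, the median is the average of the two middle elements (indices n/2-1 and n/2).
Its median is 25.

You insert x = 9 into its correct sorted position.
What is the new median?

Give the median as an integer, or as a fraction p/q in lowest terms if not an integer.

Answer: 24

Derivation:
Old list (sorted, length 8): [2, 15, 16, 24, 26, 27, 30, 33]
Old median = 25
Insert x = 9
Old length even (8). Middle pair: indices 3,4 = 24,26.
New length odd (9). New median = single middle element.
x = 9: 1 elements are < x, 7 elements are > x.
New sorted list: [2, 9, 15, 16, 24, 26, 27, 30, 33]
New median = 24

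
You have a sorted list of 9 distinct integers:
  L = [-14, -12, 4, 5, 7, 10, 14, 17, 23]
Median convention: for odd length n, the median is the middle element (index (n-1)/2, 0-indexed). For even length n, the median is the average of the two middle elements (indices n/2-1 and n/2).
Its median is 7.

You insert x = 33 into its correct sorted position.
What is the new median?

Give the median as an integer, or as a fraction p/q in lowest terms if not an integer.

Answer: 17/2

Derivation:
Old list (sorted, length 9): [-14, -12, 4, 5, 7, 10, 14, 17, 23]
Old median = 7
Insert x = 33
Old length odd (9). Middle was index 4 = 7.
New length even (10). New median = avg of two middle elements.
x = 33: 9 elements are < x, 0 elements are > x.
New sorted list: [-14, -12, 4, 5, 7, 10, 14, 17, 23, 33]
New median = 17/2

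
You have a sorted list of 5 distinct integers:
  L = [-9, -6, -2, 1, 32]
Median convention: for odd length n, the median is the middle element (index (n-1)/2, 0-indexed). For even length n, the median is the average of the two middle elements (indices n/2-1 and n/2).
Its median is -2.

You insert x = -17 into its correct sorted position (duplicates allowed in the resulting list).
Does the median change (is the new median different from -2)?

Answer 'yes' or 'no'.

Old median = -2
Insert x = -17
New median = -4
Changed? yes

Answer: yes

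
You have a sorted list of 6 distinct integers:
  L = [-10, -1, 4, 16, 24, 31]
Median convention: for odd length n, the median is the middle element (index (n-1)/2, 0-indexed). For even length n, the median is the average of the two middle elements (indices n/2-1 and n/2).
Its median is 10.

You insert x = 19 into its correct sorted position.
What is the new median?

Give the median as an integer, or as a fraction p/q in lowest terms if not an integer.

Old list (sorted, length 6): [-10, -1, 4, 16, 24, 31]
Old median = 10
Insert x = 19
Old length even (6). Middle pair: indices 2,3 = 4,16.
New length odd (7). New median = single middle element.
x = 19: 4 elements are < x, 2 elements are > x.
New sorted list: [-10, -1, 4, 16, 19, 24, 31]
New median = 16

Answer: 16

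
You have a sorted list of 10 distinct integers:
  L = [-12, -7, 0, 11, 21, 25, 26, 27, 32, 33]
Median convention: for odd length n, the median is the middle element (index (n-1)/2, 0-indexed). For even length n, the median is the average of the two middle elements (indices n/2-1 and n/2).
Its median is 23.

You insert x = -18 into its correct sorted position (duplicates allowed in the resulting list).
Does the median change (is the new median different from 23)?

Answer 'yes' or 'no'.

Answer: yes

Derivation:
Old median = 23
Insert x = -18
New median = 21
Changed? yes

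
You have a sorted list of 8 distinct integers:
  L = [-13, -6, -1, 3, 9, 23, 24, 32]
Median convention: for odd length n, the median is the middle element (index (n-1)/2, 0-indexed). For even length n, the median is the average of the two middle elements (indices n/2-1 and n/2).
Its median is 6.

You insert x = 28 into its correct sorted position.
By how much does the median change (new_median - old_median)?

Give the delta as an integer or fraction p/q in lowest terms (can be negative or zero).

Answer: 3

Derivation:
Old median = 6
After inserting x = 28: new sorted = [-13, -6, -1, 3, 9, 23, 24, 28, 32]
New median = 9
Delta = 9 - 6 = 3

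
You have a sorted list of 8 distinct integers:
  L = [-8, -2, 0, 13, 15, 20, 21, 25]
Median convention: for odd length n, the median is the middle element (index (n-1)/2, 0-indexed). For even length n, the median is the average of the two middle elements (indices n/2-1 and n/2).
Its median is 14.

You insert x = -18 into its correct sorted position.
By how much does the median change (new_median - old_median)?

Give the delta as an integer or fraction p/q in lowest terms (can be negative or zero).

Answer: -1

Derivation:
Old median = 14
After inserting x = -18: new sorted = [-18, -8, -2, 0, 13, 15, 20, 21, 25]
New median = 13
Delta = 13 - 14 = -1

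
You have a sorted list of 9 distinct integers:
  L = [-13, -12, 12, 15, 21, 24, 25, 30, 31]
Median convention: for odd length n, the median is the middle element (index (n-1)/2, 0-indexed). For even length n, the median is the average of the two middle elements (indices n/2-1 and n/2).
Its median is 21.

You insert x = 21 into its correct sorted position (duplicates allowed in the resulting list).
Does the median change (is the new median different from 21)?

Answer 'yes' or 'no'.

Old median = 21
Insert x = 21
New median = 21
Changed? no

Answer: no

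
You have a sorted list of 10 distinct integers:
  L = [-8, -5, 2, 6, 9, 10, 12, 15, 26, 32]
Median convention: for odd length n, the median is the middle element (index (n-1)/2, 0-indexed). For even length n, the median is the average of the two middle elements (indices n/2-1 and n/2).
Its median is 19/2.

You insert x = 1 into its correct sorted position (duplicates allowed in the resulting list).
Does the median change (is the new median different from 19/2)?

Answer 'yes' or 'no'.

Old median = 19/2
Insert x = 1
New median = 9
Changed? yes

Answer: yes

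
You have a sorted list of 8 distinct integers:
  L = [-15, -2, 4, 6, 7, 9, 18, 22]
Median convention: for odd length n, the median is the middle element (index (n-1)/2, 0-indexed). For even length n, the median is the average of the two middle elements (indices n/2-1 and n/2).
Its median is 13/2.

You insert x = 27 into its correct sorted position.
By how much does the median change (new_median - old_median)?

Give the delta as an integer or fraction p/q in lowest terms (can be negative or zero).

Old median = 13/2
After inserting x = 27: new sorted = [-15, -2, 4, 6, 7, 9, 18, 22, 27]
New median = 7
Delta = 7 - 13/2 = 1/2

Answer: 1/2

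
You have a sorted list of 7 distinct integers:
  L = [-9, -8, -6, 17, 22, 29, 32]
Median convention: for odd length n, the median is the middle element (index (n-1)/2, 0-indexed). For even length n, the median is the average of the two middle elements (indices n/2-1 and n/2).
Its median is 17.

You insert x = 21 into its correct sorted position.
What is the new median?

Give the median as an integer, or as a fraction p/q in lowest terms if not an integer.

Old list (sorted, length 7): [-9, -8, -6, 17, 22, 29, 32]
Old median = 17
Insert x = 21
Old length odd (7). Middle was index 3 = 17.
New length even (8). New median = avg of two middle elements.
x = 21: 4 elements are < x, 3 elements are > x.
New sorted list: [-9, -8, -6, 17, 21, 22, 29, 32]
New median = 19

Answer: 19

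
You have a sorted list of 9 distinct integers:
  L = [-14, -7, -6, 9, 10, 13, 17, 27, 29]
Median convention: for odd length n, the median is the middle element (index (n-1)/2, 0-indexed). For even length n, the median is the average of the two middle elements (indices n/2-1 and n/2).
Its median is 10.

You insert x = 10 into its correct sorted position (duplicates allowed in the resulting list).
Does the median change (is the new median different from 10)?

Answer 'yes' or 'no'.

Old median = 10
Insert x = 10
New median = 10
Changed? no

Answer: no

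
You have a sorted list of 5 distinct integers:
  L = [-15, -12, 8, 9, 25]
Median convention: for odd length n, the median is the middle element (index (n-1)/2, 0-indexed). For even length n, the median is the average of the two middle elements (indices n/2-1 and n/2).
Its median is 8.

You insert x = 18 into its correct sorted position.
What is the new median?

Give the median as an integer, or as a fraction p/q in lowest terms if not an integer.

Answer: 17/2

Derivation:
Old list (sorted, length 5): [-15, -12, 8, 9, 25]
Old median = 8
Insert x = 18
Old length odd (5). Middle was index 2 = 8.
New length even (6). New median = avg of two middle elements.
x = 18: 4 elements are < x, 1 elements are > x.
New sorted list: [-15, -12, 8, 9, 18, 25]
New median = 17/2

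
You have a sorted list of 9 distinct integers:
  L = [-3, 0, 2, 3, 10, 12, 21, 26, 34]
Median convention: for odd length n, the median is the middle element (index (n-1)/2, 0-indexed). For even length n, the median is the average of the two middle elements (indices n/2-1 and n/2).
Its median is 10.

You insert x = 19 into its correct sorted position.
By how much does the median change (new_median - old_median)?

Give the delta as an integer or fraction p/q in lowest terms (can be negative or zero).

Answer: 1

Derivation:
Old median = 10
After inserting x = 19: new sorted = [-3, 0, 2, 3, 10, 12, 19, 21, 26, 34]
New median = 11
Delta = 11 - 10 = 1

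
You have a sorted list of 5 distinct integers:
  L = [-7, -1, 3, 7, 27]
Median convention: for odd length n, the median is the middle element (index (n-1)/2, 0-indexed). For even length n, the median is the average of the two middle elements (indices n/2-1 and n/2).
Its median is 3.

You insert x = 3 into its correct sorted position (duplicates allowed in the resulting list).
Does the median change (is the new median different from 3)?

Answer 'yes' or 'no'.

Old median = 3
Insert x = 3
New median = 3
Changed? no

Answer: no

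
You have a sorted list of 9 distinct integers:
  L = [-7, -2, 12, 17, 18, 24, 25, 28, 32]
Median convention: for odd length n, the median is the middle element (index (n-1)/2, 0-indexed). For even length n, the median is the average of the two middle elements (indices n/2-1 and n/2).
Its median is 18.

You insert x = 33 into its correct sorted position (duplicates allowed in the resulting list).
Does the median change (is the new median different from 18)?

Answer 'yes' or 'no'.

Old median = 18
Insert x = 33
New median = 21
Changed? yes

Answer: yes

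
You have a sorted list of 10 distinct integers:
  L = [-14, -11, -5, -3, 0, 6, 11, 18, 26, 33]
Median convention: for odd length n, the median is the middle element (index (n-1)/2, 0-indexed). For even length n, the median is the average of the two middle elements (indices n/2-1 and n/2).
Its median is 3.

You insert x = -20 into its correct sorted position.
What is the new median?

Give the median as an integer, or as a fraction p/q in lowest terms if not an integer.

Old list (sorted, length 10): [-14, -11, -5, -3, 0, 6, 11, 18, 26, 33]
Old median = 3
Insert x = -20
Old length even (10). Middle pair: indices 4,5 = 0,6.
New length odd (11). New median = single middle element.
x = -20: 0 elements are < x, 10 elements are > x.
New sorted list: [-20, -14, -11, -5, -3, 0, 6, 11, 18, 26, 33]
New median = 0

Answer: 0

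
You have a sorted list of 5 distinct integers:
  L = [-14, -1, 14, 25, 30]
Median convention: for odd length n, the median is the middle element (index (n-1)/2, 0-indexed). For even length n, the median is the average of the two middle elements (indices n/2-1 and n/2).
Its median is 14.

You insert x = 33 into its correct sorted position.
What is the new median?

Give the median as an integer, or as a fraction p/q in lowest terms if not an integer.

Old list (sorted, length 5): [-14, -1, 14, 25, 30]
Old median = 14
Insert x = 33
Old length odd (5). Middle was index 2 = 14.
New length even (6). New median = avg of two middle elements.
x = 33: 5 elements are < x, 0 elements are > x.
New sorted list: [-14, -1, 14, 25, 30, 33]
New median = 39/2

Answer: 39/2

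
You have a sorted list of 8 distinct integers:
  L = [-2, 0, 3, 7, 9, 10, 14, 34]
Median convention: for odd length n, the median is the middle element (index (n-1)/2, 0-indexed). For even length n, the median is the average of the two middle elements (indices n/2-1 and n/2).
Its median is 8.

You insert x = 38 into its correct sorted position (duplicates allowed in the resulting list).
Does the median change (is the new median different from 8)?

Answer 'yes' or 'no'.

Answer: yes

Derivation:
Old median = 8
Insert x = 38
New median = 9
Changed? yes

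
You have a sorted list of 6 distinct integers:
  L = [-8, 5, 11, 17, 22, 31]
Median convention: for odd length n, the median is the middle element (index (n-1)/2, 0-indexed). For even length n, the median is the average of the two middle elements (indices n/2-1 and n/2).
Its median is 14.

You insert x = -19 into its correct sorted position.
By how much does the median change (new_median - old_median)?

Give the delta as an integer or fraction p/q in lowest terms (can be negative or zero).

Old median = 14
After inserting x = -19: new sorted = [-19, -8, 5, 11, 17, 22, 31]
New median = 11
Delta = 11 - 14 = -3

Answer: -3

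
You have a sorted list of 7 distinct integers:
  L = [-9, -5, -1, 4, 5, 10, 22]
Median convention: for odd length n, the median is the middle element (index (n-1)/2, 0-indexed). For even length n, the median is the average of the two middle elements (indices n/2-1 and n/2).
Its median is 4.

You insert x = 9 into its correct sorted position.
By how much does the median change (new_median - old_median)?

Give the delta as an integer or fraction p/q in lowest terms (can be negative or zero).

Old median = 4
After inserting x = 9: new sorted = [-9, -5, -1, 4, 5, 9, 10, 22]
New median = 9/2
Delta = 9/2 - 4 = 1/2

Answer: 1/2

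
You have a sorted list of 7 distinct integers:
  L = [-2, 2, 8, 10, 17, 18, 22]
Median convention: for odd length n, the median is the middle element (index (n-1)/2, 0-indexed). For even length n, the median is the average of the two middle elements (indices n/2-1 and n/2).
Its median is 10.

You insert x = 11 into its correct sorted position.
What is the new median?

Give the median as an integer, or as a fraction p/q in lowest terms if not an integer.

Old list (sorted, length 7): [-2, 2, 8, 10, 17, 18, 22]
Old median = 10
Insert x = 11
Old length odd (7). Middle was index 3 = 10.
New length even (8). New median = avg of two middle elements.
x = 11: 4 elements are < x, 3 elements are > x.
New sorted list: [-2, 2, 8, 10, 11, 17, 18, 22]
New median = 21/2

Answer: 21/2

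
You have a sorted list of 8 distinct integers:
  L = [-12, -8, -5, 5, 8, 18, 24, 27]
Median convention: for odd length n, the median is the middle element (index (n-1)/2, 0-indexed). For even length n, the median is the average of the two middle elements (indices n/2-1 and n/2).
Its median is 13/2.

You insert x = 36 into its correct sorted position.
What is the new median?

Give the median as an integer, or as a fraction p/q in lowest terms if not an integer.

Old list (sorted, length 8): [-12, -8, -5, 5, 8, 18, 24, 27]
Old median = 13/2
Insert x = 36
Old length even (8). Middle pair: indices 3,4 = 5,8.
New length odd (9). New median = single middle element.
x = 36: 8 elements are < x, 0 elements are > x.
New sorted list: [-12, -8, -5, 5, 8, 18, 24, 27, 36]
New median = 8

Answer: 8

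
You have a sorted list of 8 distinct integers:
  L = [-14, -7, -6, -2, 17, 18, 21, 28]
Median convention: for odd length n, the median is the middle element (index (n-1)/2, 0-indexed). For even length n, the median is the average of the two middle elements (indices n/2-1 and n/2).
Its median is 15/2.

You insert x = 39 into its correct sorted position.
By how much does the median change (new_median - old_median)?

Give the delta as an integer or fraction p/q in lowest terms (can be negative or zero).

Old median = 15/2
After inserting x = 39: new sorted = [-14, -7, -6, -2, 17, 18, 21, 28, 39]
New median = 17
Delta = 17 - 15/2 = 19/2

Answer: 19/2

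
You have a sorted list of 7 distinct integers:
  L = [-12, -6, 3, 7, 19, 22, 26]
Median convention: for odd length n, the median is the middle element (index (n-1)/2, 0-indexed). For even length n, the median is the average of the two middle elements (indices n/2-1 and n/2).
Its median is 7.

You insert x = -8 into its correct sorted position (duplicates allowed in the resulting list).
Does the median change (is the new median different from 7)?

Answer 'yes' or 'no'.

Answer: yes

Derivation:
Old median = 7
Insert x = -8
New median = 5
Changed? yes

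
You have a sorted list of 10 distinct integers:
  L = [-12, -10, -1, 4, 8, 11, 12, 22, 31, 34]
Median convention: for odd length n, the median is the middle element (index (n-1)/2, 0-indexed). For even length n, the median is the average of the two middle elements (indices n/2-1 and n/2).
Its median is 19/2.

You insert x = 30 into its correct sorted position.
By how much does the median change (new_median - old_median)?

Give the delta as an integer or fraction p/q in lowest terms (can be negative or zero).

Old median = 19/2
After inserting x = 30: new sorted = [-12, -10, -1, 4, 8, 11, 12, 22, 30, 31, 34]
New median = 11
Delta = 11 - 19/2 = 3/2

Answer: 3/2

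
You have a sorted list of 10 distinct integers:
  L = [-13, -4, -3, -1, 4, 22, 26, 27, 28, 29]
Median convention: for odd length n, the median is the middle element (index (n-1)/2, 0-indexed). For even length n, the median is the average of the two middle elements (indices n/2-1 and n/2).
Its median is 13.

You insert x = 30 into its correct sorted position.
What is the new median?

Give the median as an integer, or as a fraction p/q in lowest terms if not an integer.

Answer: 22

Derivation:
Old list (sorted, length 10): [-13, -4, -3, -1, 4, 22, 26, 27, 28, 29]
Old median = 13
Insert x = 30
Old length even (10). Middle pair: indices 4,5 = 4,22.
New length odd (11). New median = single middle element.
x = 30: 10 elements are < x, 0 elements are > x.
New sorted list: [-13, -4, -3, -1, 4, 22, 26, 27, 28, 29, 30]
New median = 22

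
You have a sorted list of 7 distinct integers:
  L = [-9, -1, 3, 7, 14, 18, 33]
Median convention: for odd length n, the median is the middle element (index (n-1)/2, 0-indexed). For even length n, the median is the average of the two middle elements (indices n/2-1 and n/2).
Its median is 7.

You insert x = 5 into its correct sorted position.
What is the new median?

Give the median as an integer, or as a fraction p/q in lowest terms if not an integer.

Old list (sorted, length 7): [-9, -1, 3, 7, 14, 18, 33]
Old median = 7
Insert x = 5
Old length odd (7). Middle was index 3 = 7.
New length even (8). New median = avg of two middle elements.
x = 5: 3 elements are < x, 4 elements are > x.
New sorted list: [-9, -1, 3, 5, 7, 14, 18, 33]
New median = 6

Answer: 6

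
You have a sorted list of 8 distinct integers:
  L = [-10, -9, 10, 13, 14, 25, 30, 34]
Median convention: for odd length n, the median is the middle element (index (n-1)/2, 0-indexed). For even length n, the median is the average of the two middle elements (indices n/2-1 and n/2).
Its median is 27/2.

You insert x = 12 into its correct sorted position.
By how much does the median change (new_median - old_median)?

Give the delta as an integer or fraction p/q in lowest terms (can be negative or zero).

Answer: -1/2

Derivation:
Old median = 27/2
After inserting x = 12: new sorted = [-10, -9, 10, 12, 13, 14, 25, 30, 34]
New median = 13
Delta = 13 - 27/2 = -1/2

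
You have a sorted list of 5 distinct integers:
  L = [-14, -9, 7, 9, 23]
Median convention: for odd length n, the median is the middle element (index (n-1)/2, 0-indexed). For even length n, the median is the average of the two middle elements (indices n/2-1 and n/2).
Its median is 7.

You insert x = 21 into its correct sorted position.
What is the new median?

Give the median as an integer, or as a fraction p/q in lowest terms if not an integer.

Answer: 8

Derivation:
Old list (sorted, length 5): [-14, -9, 7, 9, 23]
Old median = 7
Insert x = 21
Old length odd (5). Middle was index 2 = 7.
New length even (6). New median = avg of two middle elements.
x = 21: 4 elements are < x, 1 elements are > x.
New sorted list: [-14, -9, 7, 9, 21, 23]
New median = 8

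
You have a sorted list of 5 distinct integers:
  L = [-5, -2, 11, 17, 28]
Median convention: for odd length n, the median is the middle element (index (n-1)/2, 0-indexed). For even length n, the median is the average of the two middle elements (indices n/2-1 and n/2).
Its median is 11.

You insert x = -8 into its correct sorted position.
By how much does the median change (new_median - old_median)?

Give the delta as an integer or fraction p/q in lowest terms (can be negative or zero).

Old median = 11
After inserting x = -8: new sorted = [-8, -5, -2, 11, 17, 28]
New median = 9/2
Delta = 9/2 - 11 = -13/2

Answer: -13/2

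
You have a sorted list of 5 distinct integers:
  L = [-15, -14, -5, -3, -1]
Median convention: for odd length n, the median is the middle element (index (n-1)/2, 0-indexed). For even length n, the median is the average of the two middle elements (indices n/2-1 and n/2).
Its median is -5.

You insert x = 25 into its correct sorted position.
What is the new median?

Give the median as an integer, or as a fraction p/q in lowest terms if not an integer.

Answer: -4

Derivation:
Old list (sorted, length 5): [-15, -14, -5, -3, -1]
Old median = -5
Insert x = 25
Old length odd (5). Middle was index 2 = -5.
New length even (6). New median = avg of two middle elements.
x = 25: 5 elements are < x, 0 elements are > x.
New sorted list: [-15, -14, -5, -3, -1, 25]
New median = -4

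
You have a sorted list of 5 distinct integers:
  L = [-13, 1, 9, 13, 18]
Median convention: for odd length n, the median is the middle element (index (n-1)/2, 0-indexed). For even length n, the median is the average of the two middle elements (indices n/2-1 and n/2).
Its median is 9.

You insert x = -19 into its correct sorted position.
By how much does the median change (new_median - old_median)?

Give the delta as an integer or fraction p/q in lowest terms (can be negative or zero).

Old median = 9
After inserting x = -19: new sorted = [-19, -13, 1, 9, 13, 18]
New median = 5
Delta = 5 - 9 = -4

Answer: -4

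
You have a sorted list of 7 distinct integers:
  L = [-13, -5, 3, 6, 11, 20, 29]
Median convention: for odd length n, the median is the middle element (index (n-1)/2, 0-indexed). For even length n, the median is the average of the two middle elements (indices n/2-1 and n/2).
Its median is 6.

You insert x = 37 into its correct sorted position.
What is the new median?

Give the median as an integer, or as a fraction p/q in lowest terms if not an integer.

Answer: 17/2

Derivation:
Old list (sorted, length 7): [-13, -5, 3, 6, 11, 20, 29]
Old median = 6
Insert x = 37
Old length odd (7). Middle was index 3 = 6.
New length even (8). New median = avg of two middle elements.
x = 37: 7 elements are < x, 0 elements are > x.
New sorted list: [-13, -5, 3, 6, 11, 20, 29, 37]
New median = 17/2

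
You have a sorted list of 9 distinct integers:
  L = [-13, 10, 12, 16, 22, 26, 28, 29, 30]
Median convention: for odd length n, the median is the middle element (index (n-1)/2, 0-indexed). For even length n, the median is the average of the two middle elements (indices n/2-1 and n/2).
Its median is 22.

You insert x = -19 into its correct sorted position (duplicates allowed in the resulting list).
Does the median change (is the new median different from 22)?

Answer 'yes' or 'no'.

Old median = 22
Insert x = -19
New median = 19
Changed? yes

Answer: yes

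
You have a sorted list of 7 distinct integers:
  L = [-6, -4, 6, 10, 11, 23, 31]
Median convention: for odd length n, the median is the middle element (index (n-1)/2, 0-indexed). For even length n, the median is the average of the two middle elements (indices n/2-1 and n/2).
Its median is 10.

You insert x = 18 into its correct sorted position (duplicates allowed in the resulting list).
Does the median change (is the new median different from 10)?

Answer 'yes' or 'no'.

Old median = 10
Insert x = 18
New median = 21/2
Changed? yes

Answer: yes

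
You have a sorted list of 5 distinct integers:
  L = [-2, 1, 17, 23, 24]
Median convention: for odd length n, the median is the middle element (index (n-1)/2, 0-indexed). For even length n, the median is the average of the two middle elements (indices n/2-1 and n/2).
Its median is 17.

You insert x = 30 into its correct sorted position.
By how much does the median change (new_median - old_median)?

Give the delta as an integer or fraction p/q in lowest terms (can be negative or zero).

Answer: 3

Derivation:
Old median = 17
After inserting x = 30: new sorted = [-2, 1, 17, 23, 24, 30]
New median = 20
Delta = 20 - 17 = 3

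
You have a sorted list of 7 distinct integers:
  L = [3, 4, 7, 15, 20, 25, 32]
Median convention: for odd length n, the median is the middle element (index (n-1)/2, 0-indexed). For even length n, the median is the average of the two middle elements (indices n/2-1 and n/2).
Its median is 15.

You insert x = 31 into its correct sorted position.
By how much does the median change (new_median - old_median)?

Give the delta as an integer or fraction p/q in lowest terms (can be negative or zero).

Answer: 5/2

Derivation:
Old median = 15
After inserting x = 31: new sorted = [3, 4, 7, 15, 20, 25, 31, 32]
New median = 35/2
Delta = 35/2 - 15 = 5/2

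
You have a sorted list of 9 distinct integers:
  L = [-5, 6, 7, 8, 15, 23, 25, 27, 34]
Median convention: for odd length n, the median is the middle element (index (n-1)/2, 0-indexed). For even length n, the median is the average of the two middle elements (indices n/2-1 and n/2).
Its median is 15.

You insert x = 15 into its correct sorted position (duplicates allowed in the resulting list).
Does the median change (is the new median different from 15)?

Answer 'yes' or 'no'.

Old median = 15
Insert x = 15
New median = 15
Changed? no

Answer: no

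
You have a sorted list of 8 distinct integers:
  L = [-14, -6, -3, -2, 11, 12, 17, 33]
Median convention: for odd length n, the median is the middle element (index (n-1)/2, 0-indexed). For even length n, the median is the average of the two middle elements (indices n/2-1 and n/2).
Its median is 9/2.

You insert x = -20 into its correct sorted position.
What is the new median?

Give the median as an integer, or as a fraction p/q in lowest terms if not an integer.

Old list (sorted, length 8): [-14, -6, -3, -2, 11, 12, 17, 33]
Old median = 9/2
Insert x = -20
Old length even (8). Middle pair: indices 3,4 = -2,11.
New length odd (9). New median = single middle element.
x = -20: 0 elements are < x, 8 elements are > x.
New sorted list: [-20, -14, -6, -3, -2, 11, 12, 17, 33]
New median = -2

Answer: -2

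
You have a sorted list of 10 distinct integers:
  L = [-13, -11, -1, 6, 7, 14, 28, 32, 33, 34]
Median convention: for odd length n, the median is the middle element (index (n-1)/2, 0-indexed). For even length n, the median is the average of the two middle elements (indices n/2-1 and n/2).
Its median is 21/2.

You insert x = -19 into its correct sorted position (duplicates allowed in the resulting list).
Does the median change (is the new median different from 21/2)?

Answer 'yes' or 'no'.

Old median = 21/2
Insert x = -19
New median = 7
Changed? yes

Answer: yes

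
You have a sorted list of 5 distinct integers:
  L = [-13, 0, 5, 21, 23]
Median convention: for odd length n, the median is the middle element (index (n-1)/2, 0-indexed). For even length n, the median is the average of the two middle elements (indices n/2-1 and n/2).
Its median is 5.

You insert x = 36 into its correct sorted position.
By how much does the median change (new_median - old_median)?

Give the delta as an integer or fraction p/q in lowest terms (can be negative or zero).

Answer: 8

Derivation:
Old median = 5
After inserting x = 36: new sorted = [-13, 0, 5, 21, 23, 36]
New median = 13
Delta = 13 - 5 = 8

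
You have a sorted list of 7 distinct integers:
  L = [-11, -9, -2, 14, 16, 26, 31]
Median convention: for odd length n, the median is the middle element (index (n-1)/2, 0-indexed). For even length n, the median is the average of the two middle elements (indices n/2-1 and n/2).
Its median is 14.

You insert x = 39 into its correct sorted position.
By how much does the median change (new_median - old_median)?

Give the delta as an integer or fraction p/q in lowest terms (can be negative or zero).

Answer: 1

Derivation:
Old median = 14
After inserting x = 39: new sorted = [-11, -9, -2, 14, 16, 26, 31, 39]
New median = 15
Delta = 15 - 14 = 1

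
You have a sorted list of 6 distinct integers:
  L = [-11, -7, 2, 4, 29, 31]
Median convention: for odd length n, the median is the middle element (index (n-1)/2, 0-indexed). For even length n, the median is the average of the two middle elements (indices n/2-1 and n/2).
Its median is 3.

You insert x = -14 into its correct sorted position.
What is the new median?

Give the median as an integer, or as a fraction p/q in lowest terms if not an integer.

Answer: 2

Derivation:
Old list (sorted, length 6): [-11, -7, 2, 4, 29, 31]
Old median = 3
Insert x = -14
Old length even (6). Middle pair: indices 2,3 = 2,4.
New length odd (7). New median = single middle element.
x = -14: 0 elements are < x, 6 elements are > x.
New sorted list: [-14, -11, -7, 2, 4, 29, 31]
New median = 2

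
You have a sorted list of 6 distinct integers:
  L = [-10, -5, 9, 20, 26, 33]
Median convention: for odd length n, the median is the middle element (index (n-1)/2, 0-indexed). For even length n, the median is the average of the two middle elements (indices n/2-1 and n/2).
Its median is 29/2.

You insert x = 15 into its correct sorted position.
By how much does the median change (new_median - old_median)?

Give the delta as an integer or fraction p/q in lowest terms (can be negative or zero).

Answer: 1/2

Derivation:
Old median = 29/2
After inserting x = 15: new sorted = [-10, -5, 9, 15, 20, 26, 33]
New median = 15
Delta = 15 - 29/2 = 1/2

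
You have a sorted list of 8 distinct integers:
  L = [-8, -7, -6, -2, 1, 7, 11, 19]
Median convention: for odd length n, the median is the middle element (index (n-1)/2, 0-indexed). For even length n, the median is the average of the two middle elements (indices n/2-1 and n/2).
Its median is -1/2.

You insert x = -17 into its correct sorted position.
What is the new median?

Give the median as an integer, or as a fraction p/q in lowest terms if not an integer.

Old list (sorted, length 8): [-8, -7, -6, -2, 1, 7, 11, 19]
Old median = -1/2
Insert x = -17
Old length even (8). Middle pair: indices 3,4 = -2,1.
New length odd (9). New median = single middle element.
x = -17: 0 elements are < x, 8 elements are > x.
New sorted list: [-17, -8, -7, -6, -2, 1, 7, 11, 19]
New median = -2

Answer: -2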